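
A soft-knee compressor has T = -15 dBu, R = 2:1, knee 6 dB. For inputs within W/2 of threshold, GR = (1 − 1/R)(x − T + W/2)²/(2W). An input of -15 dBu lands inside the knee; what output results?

x − T + W/2 = -15 − (-15) + 3 = 3.
GR = (1 − 1/2) × 3² / 12 = 0.5 × 9 / 12 = 0.375 dB.
Output = -15 − 0.375 = -15.375 dBu.

-15.375 dBu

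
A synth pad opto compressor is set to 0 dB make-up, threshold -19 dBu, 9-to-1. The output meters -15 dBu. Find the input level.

Post-compression overshoot = -15 − (-19) = 4 dB.
Before 9:1 compression the overshoot was 4 × 9 = 36 dB, so input = -19 + 36 = 17 dBu.

17 dBu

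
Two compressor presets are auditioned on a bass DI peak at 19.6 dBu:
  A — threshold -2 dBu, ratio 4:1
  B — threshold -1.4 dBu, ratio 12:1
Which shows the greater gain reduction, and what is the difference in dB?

A: 21.6 dB over, compressed to 5.4 dB over, so 16.2 dB of GR.
B: 21 dB over, compressed to 1.75 dB over, so 19.25 dB of GR.
B applies 3.05 dB more gain reduction.

B, by 3.05 dB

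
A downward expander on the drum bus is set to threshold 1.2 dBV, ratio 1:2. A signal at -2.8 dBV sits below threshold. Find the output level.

Below threshold, a 1:2 expander applies gain = (2−1)×(T − x) of attenuation.
(2−1) × 4 = 4 dB, so output = -2.8 − 4 = -6.8 dBV.

-6.8 dBV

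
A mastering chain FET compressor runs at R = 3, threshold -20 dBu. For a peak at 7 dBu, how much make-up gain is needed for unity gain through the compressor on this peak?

Overshoot 27 dB → 27/3 = 9 dB after compression, so the compressed level is -20 + 9 = -11 dBu.
Make-up = target − compressed = 7 − (-11) = 18 dB.

18 dB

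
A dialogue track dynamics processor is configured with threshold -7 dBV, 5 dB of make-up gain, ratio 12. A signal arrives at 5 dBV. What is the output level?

The input is 12 dB above the -7 dBV threshold.
12:1 compression reduces that to 12/12 = 1 dB over.
That puts the output at -6 dBV; make-up adds 5 dB, giving -1 dBV.

-1 dBV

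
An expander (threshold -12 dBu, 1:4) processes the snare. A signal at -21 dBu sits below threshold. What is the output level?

-48 dBu

Undershoot = (-12) − (-21) = 9 dB.
At 1:4, that expands to 36 dB under threshold.
Output = -12 − 36 = -48 dBu.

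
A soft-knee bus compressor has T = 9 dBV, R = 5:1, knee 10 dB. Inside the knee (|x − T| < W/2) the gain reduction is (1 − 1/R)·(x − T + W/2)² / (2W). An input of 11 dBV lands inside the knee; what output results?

9.04 dBV

x − T + W/2 = 11 − 9 + 5 = 7.
GR = (1 − 1/5) × 7² / 20 = 0.8 × 49 / 20 = 1.96 dB.
Output = 11 − 1.96 = 9.04 dBV.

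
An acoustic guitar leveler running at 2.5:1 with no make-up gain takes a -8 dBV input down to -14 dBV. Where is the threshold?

-18 dBV

Let T be the threshold. Output overshoot = (input overshoot)/R, so -14 − T = (-8 − T)/2.5.
2.5·(-14 − T) = -8 − T → 1.5·T = -35 − (-8) = -27.
T = -27/1.5 = -18 dBV.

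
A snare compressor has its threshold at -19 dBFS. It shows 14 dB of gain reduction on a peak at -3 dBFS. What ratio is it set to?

8:1

Input overshoot = -3 − (-19) = 16 dB.
Output overshoot = 16 − 14 = 2 dB.
Ratio = input overshoot / output overshoot = 16 / 2 = 8.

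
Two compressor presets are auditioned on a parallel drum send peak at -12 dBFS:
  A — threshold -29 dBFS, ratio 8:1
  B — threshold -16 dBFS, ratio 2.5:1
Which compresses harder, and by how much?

A, by 12.475 dB

A: 17 dB over, compressed to 2.125 dB over, so 14.875 dB of GR.
B: 4 dB over, compressed to 1.6 dB over, so 2.4 dB of GR.
A reduces 12.475 dB more.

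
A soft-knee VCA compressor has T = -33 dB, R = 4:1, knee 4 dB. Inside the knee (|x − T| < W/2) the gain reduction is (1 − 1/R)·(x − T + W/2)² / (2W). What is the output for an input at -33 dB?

-33.375 dB

x − T + W/2 = -33 − (-33) + 2 = 2.
GR = (1 − 1/4) × 2² / 8 = 0.75 × 4 / 8 = 0.375 dB.
Output = -33 − 0.375 = -33.375 dB.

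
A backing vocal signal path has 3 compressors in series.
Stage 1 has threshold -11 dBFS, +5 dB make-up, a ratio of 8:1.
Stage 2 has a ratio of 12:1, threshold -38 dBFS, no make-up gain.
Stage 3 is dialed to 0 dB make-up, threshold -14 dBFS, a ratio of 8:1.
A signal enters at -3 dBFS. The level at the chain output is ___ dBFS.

Stage 1: 8 dB above -11 dBFS, reduced 8:1 to 1 dB above → -10 dBFS; +5 dB make-up → -5 dBFS.
Stage 2: 33 dB above -38 dBFS, reduced 12:1 to 2.75 dB above → -35.25 dBFS.
Stage 3: -35.25 dBFS ≤ -14 dBFS, so stage 3 doesn't engage; output -35.25 dBFS.

-35.25 dBFS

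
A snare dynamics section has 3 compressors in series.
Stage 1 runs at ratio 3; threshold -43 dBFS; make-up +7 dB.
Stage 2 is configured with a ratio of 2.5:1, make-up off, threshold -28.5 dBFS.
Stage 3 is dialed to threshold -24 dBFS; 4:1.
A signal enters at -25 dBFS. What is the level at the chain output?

-30 dBFS

Stage 1: overshoot 18 dB → 18/3 = 6 dB → -37 dBFS; +7 dB make-up → -30 dBFS.
Stage 2: below threshold (-30 ≤ -28.5); passes unchanged; output -30 dBFS.
Stage 3: -30 dBFS is at or below the -24 dBFS threshold — no compression; output -30 dBFS.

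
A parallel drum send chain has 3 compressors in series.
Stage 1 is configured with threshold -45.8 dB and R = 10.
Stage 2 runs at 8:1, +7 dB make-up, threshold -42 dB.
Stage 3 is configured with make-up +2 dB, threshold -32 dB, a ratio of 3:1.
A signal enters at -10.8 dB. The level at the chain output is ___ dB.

Stage 1: overshoot 35 dB → 35/10 = 3.5 dB → -42.3 dB.
Stage 2: -42.3 dB is at or below the -42 dB threshold — no compression; make-up brings it to -35.3 dB.
Stage 3: -35.3 dB is at or below the -32 dB threshold — no compression; make-up brings it to -33.3 dB.

-33.3 dB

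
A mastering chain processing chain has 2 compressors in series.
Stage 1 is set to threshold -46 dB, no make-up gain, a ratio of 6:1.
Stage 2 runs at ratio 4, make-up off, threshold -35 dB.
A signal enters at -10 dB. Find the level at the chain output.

-40 dB

Stage 1: overshoot 36 dB → 36/6 = 6 dB → -40 dB.
Stage 2: -40 dB ≤ -35 dB, so stage 2 doesn't engage; output -40 dB.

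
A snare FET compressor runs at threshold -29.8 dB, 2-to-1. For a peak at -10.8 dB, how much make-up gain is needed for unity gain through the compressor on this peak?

9.5 dB

The peak compresses to -29.8 + 19/2 = -20.3 dB.
To reach -10.8 dB requires -10.8 − (-20.3) = 9.5 dB of make-up.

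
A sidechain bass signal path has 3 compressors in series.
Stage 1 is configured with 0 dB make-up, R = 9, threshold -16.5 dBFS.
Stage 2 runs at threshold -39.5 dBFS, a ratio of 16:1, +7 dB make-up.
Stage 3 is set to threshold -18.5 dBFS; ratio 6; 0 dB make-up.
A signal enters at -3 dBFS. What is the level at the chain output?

-30.96875 dBFS

Stage 1: overshoot 13.5 dB → 13.5/9 = 1.5 dB → -15 dBFS.
Stage 2: overshoot 24.5 dB → 24.5/16 = 1.53125 dB → -37.96875 dBFS; +7 dB make-up → -30.96875 dBFS.
Stage 3: -30.96875 dBFS is at or below the -18.5 dBFS threshold — no compression; output -30.96875 dBFS.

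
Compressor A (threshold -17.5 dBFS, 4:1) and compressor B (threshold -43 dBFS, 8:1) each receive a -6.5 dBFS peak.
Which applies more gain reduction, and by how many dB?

A: 11 dB over, compressed to 2.75 dB over, so 8.25 dB of GR.
B: 36.5 dB over, compressed to 4.5625 dB over, so 31.9375 dB of GR.
B reduces 23.6875 dB more.

B, by 23.6875 dB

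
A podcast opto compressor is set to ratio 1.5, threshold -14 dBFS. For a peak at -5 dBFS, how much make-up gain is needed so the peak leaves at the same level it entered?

The peak compresses to -14 + 9/1.5 = -8 dBFS.
To reach -5 dBFS requires -5 − (-8) = 3 dB of make-up.

3 dB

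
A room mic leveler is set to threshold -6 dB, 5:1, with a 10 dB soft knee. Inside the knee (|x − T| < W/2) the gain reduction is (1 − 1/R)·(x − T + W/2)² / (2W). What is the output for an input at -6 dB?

-7 dB

x − T + W/2 = -6 − (-6) + 5 = 5.
GR = (1 − 1/5) × 5² / 20 = 0.8 × 25 / 20 = 1 dB.
Output = -6 − 1 = -7 dB.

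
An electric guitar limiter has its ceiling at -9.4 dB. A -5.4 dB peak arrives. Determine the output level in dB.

-9.4 dB

A brickwall limiter is an ∞:1 compressor: any input above the ceiling is clamped to -9.4 dB.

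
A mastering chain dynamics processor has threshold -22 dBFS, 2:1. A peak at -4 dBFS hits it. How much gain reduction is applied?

9 dB

The signal is 18 dB above threshold.
At 2:1, output sits 18/2 = 9 dB above threshold.
Gain reduction = 18 − 9 = 9 dB.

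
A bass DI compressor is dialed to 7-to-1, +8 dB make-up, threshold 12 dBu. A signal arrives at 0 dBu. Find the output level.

8 dBu

0 dBu is 12 dB below the 12 dBu threshold, so no gain reduction is applied.
Make-up gain adds 8 dB: 0 + 8 = 8 dBu.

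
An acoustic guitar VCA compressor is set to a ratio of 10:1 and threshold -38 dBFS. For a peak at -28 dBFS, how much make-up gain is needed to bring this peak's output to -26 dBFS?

Without make-up, output = threshold + overshoot/10 = -38 + 1 = -37 dBFS.
Gap to target: 11 dB.

11 dB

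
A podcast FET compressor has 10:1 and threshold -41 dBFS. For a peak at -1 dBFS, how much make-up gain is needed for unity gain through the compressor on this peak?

36 dB

The peak compresses to -41 + 40/10 = -37 dBFS.
To reach -1 dBFS requires -1 − (-37) = 36 dB of make-up.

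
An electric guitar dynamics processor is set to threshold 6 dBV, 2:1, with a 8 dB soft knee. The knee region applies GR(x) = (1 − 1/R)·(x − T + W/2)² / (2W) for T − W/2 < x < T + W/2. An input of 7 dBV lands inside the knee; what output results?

6.21875 dBV

x − T + W/2 = 7 − 6 + 4 = 5.
GR = (1 − 1/2) × 5² / 16 = 0.5 × 25 / 16 = 0.78125 dB.
Output = 7 − 0.78125 = 6.21875 dBV.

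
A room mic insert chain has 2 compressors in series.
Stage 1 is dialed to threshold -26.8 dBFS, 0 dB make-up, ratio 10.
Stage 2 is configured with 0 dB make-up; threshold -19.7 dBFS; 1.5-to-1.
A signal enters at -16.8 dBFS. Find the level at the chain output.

Stage 1: 10 dB above -26.8 dBFS, reduced 10:1 to 1 dB above → -25.8 dBFS.
Stage 2: -25.8 dBFS is at or below the -19.7 dBFS threshold — no compression; output -25.8 dBFS.

-25.8 dBFS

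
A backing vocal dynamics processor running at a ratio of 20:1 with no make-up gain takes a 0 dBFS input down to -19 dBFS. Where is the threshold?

-20 dBFS

Let T be the threshold. Output overshoot = (input overshoot)/R, so -19 − T = (0 − T)/20.
20·(-19 − T) = 0 − T → 19·T = -380 − 0 = -380.
T = -380/19 = -20 dBFS.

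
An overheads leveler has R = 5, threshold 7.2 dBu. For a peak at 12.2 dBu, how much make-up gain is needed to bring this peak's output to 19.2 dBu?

11 dB

The peak compresses to 7.2 + 5/5 = 8.2 dBu.
To reach 19.2 dBu requires 19.2 − 8.2 = 11 dB of make-up.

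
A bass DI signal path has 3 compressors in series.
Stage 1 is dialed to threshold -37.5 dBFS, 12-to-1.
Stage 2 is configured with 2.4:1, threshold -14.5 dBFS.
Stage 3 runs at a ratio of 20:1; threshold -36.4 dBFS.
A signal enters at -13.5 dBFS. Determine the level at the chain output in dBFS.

-36.355 dBFS

Stage 1: overshoot 24 dB → 24/12 = 2 dB → -35.5 dBFS.
Stage 2: -35.5 dBFS ≤ -14.5 dBFS, so stage 2 doesn't engage; output -35.5 dBFS.
Stage 3: -35.5 dBFS is 0.9 dB over -36.4 dBFS; at 20:1 that becomes 0.045 dB over, giving -36.355 dBFS.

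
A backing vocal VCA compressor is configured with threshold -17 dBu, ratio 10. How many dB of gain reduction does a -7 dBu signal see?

-7 dBu exceeds the threshold by 10 dB.
A 10:1 ratio leaves 1 dB of that excess.
GR = overshoot in − overshoot out = 10 − 1 = 9 dB.

9 dB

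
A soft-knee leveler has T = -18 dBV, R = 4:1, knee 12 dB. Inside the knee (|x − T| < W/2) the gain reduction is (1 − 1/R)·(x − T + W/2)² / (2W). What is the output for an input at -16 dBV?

-18 dBV

x − T + W/2 = -16 − (-18) + 6 = 8.
GR = (1 − 1/4) × 8² / 24 = 0.75 × 64 / 24 = 2 dB.
Output = -16 − 2 = -18 dBV.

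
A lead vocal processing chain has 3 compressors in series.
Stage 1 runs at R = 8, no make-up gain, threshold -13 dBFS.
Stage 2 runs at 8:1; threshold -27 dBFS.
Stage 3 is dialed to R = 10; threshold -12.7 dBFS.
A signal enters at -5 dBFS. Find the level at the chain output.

-25.125 dBFS

Stage 1: 8 dB above -13 dBFS, reduced 8:1 to 1 dB above → -12 dBFS.
Stage 2: 15 dB above -27 dBFS, reduced 8:1 to 1.875 dB above → -25.125 dBFS.
Stage 3: -25.125 dBFS ≤ -12.7 dBFS, so stage 3 doesn't engage; output -25.125 dBFS.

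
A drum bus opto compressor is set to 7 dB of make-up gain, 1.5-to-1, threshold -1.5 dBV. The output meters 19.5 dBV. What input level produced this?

Stripping the +7 dB make-up gives 12.5 dBV at the gain stage.
The compressed level sits 12.5 − (-1.5) = 14 dB over threshold.
Before 1.5:1 compression the overshoot was 14 × 1.5 = 21 dB, so input = -1.5 + 21 = 19.5 dBV.

19.5 dBV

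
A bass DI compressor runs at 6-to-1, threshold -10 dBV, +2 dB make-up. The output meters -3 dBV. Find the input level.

Before make-up, the level was -3 − 2 = -5 dBV.
Post-compression overshoot = -5 − (-10) = 5 dB.
Before 6:1 compression the overshoot was 5 × 6 = 30 dB, so input = -10 + 30 = 20 dBV.

20 dBV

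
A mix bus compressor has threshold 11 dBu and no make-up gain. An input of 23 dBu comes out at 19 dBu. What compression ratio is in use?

1.5:1

Input overshoot = 23 − 11 = 12 dB; output overshoot = 19 − 11 = 8 dB.
Ratio = 12 / 8 = 1.5.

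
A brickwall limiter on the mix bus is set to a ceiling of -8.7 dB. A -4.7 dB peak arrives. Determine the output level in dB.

At ∞:1, everything above -8.7 dB is held at the ceiling.

-8.7 dB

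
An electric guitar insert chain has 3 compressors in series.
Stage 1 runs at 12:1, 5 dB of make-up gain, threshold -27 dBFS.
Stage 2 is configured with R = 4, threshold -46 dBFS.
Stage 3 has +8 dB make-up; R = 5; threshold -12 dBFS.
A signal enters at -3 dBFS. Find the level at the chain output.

Stage 1: 24 dB above -27 dBFS, reduced 12:1 to 2 dB above → -25 dBFS; +5 dB make-up → -20 dBFS.
Stage 2: overshoot 26 dB → 26/4 = 6.5 dB → -39.5 dBFS.
Stage 3: below threshold (-39.5 ≤ -12); passes unchanged; make-up brings it to -31.5 dBFS.

-31.5 dBFS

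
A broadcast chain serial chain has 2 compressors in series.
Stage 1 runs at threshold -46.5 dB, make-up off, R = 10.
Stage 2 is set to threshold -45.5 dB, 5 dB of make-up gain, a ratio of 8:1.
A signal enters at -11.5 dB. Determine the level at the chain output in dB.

-40.1875 dB

Stage 1: overshoot 35 dB → 35/10 = 3.5 dB → -43 dB.
Stage 2: 2.5 dB above -45.5 dB, reduced 8:1 to 0.3125 dB above → -45.1875 dB; +5 dB make-up → -40.1875 dB.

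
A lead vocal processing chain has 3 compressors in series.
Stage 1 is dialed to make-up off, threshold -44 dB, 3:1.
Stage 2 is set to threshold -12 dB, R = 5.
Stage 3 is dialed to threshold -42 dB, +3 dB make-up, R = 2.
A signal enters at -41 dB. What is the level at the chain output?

Stage 1: overshoot 3 dB → 3/3 = 1 dB → -43 dB.
Stage 2: -43 dB ≤ -12 dB, so stage 2 doesn't engage; output -43 dB.
Stage 3: -43 dB is at or below the -42 dB threshold — no compression; make-up brings it to -40 dB.

-40 dB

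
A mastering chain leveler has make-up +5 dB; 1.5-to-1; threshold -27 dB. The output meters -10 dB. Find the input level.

-9 dB

Remove make-up: -10 − 5 = -15 dB.
That's 12 dB above the -27 dB threshold.
Before 1.5:1 compression the overshoot was 12 × 1.5 = 18 dB, so input = -27 + 18 = -9 dB.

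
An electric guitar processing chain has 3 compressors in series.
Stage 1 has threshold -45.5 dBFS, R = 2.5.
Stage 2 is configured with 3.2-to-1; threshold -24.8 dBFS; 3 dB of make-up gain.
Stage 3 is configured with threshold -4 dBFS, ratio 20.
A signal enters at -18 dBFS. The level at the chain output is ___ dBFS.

-31.5 dBFS

Stage 1: 27.5 dB above -45.5 dBFS, reduced 2.5:1 to 11 dB above → -34.5 dBFS.
Stage 2: -34.5 dBFS ≤ -24.8 dBFS, so stage 2 doesn't engage; make-up brings it to -31.5 dBFS.
Stage 3: -31.5 dBFS ≤ -4 dBFS, so stage 3 doesn't engage; output -31.5 dBFS.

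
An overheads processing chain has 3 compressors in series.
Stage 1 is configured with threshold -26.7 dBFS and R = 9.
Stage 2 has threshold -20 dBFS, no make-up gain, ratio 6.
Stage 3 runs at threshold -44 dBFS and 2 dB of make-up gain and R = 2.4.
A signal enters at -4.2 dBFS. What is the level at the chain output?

Stage 1: -4.2 dBFS is 22.5 dB over -26.7 dBFS; at 9:1 that becomes 2.5 dB over, giving -24.2 dBFS.
Stage 2: -24.2 dBFS is at or below the -20 dBFS threshold — no compression; output -24.2 dBFS.
Stage 3: 19.8 dB above -44 dBFS, reduced 2.4:1 to 8.25 dB above → -35.75 dBFS; +2 dB make-up → -33.75 dBFS.

-33.75 dBFS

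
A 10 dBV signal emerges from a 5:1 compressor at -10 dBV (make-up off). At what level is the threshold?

-15 dBV

Gain reduction = 10 − (-10) = 20 dB; output overshoot = GR / (R − 1) = 20 / 4 = 5 dB.
Threshold = output − output overshoot = -10 − 5 = -15 dBV.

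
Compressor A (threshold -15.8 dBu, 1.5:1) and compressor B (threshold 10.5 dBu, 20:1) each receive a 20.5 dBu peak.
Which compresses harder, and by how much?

A, by 2.6 dB

A: GR = 36.3 − 36.3/1.5 = 12.1 dB.
B: GR = 10 − 10/20 = 9.5 dB.
A applies 2.6 dB more gain reduction.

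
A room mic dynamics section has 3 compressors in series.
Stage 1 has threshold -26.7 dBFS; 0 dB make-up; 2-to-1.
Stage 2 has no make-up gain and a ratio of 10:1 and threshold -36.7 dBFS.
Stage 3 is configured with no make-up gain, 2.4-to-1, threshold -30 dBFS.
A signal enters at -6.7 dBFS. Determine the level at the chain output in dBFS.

Stage 1: -6.7 dBFS is 20 dB over -26.7 dBFS; at 2:1 that becomes 10 dB over, giving -16.7 dBFS.
Stage 2: -16.7 dBFS is 20 dB over -36.7 dBFS; at 10:1 that becomes 2 dB over, giving -34.7 dBFS.
Stage 3: -34.7 dBFS is at or below the -30 dBFS threshold — no compression; output -34.7 dBFS.

-34.7 dBFS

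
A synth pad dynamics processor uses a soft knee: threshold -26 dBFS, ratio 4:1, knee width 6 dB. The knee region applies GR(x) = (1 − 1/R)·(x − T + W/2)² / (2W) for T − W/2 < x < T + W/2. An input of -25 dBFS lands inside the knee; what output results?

-26 dBFS

x − T + W/2 = -25 − (-26) + 3 = 4.
GR = (1 − 1/4) × 4² / 12 = 0.75 × 16 / 12 = 1 dB.
Output = -25 − 1 = -26 dBFS.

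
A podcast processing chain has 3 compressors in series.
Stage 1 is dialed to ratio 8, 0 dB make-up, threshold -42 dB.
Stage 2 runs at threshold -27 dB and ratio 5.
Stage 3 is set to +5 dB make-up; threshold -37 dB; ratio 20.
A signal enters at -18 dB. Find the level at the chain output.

-34 dB

Stage 1: 24 dB above -42 dB, reduced 8:1 to 3 dB above → -39 dB.
Stage 2: -39 dB is at or below the -27 dB threshold — no compression; output -39 dB.
Stage 3: -39 dB ≤ -37 dB, so stage 3 doesn't engage; make-up brings it to -34 dB.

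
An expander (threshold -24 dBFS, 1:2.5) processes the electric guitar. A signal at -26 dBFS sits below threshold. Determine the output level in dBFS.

The input is 2 dB below the -24 dBFS threshold.
A 1:2.5 expander multiplies undershoot by 2.5: 2 × 2.5 = 5 dB below threshold.
Output = -24 − 5 = -29 dBFS.

-29 dBFS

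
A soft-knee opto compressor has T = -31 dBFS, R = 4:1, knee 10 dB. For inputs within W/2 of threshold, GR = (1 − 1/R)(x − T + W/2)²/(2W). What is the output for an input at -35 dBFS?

x − T + W/2 = -35 − (-31) + 5 = 1.
GR = (1 − 1/4) × 1² / 20 = 0.75 × 1 / 20 = 0.0375 dB.
Output = -35 − 0.0375 = -35.0375 dBFS.

-35.0375 dBFS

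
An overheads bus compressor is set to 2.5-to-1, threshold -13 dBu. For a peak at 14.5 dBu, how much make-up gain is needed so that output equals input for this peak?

The peak compresses to -13 + 27.5/2.5 = -2 dBu.
To reach 14.5 dBu requires 14.5 − (-2) = 16.5 dB of make-up.

16.5 dB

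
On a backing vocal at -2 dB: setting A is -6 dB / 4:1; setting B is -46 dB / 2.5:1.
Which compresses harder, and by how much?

A: GR = 4 − 4/4 = 3 dB.
B: GR = 44 − 44/2.5 = 26.4 dB.
B reduces 23.4 dB more.

B, by 23.4 dB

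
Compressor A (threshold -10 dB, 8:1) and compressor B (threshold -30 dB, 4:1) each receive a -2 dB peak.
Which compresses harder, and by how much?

B, by 14 dB

A: overshoot 8 dB → output overshoot 1 dB → GR 7 dB.
B: overshoot 28 dB → output overshoot 7 dB → GR 21 dB.
B reduces 14 dB more.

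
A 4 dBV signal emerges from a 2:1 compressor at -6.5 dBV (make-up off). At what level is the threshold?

Input is 21 dB above T (since output overshoot × R = input overshoot: (-6.5 − T)·2 = 4 − T gives T = -17 dBV).
Check: -17 + (4 − (-17))/2 = -17 + 10.5 = -6.5 dBV. ✓

-17 dBV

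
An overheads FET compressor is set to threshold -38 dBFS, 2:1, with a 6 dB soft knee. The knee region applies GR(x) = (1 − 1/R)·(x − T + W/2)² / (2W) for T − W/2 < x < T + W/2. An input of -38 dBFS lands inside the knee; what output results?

-38.375 dBFS

x − T + W/2 = -38 − (-38) + 3 = 3.
GR = (1 − 1/2) × 3² / 12 = 0.5 × 9 / 12 = 0.375 dB.
Output = -38 − 0.375 = -38.375 dBFS.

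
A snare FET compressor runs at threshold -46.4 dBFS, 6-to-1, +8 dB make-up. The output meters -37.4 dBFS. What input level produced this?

Remove make-up: -37.4 − 8 = -45.4 dBFS.
The compressed level sits -45.4 − (-46.4) = 1 dB over threshold.
Before 6:1 compression the overshoot was 1 × 6 = 6 dB, so input = -46.4 + 6 = -40.4 dBFS.

-40.4 dBFS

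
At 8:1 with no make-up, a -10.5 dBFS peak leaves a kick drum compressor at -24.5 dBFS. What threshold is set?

Input is 16 dB above T (since output overshoot × R = input overshoot: (-24.5 − T)·8 = -10.5 − T gives T = -26.5 dBFS).
Check: -26.5 + (-10.5 − (-26.5))/8 = -26.5 + 2 = -24.5 dBFS. ✓

-26.5 dBFS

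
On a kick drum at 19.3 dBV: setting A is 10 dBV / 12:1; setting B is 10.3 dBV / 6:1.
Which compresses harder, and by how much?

A: overshoot 9.3 dB → output overshoot 0.775 dB → GR 8.525 dB.
B: overshoot 9 dB → output overshoot 1.5 dB → GR 7.5 dB.
Difference: 1.025 dB in favour of A.

A, by 1.025 dB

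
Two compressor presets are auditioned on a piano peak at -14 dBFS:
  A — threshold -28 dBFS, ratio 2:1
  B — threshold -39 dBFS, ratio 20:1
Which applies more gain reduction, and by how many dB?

A: 14 dB over, compressed to 7 dB over, so 7 dB of GR.
B: 25 dB over, compressed to 1.25 dB over, so 23.75 dB of GR.
B reduces 16.75 dB more.

B, by 16.75 dB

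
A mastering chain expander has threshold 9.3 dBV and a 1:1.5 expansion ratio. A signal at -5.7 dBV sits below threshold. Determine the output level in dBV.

Below threshold, a 1:1.5 expander applies gain = (1.5−1)×(T − x) of attenuation.
(1.5−1) × 15 = 7.5 dB, so output = -5.7 − 7.5 = -13.2 dBV.

-13.2 dBV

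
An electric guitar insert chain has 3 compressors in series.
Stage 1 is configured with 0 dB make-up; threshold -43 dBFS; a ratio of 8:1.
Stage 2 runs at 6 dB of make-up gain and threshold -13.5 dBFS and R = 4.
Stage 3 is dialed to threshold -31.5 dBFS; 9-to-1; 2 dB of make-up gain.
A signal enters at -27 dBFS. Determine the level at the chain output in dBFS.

Stage 1: -27 dBFS is 16 dB over -43 dBFS; at 8:1 that becomes 2 dB over, giving -41 dBFS.
Stage 2: -41 dBFS is at or below the -13.5 dBFS threshold — no compression; make-up brings it to -35 dBFS.
Stage 3: -35 dBFS ≤ -31.5 dBFS, so stage 3 doesn't engage; make-up brings it to -33 dBFS.

-33 dBFS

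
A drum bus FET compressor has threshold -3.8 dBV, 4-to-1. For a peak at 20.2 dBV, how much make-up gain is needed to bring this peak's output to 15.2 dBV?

13 dB

Overshoot 24 dB → 24/4 = 6 dB after compression, so the compressed level is -3.8 + 6 = 2.2 dBV.
Make-up = target − compressed = 15.2 − 2.2 = 13 dB.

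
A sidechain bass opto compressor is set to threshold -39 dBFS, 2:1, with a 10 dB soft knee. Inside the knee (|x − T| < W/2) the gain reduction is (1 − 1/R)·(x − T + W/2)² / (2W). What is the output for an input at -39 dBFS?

-39.625 dBFS

x − T + W/2 = -39 − (-39) + 5 = 5.
GR = (1 − 1/2) × 5² / 20 = 0.5 × 25 / 20 = 0.625 dB.
Output = -39 − 0.625 = -39.625 dBFS.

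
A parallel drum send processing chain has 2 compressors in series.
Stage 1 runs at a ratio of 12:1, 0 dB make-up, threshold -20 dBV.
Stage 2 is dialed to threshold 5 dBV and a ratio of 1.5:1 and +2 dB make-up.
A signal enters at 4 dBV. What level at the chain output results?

-16 dBV

Stage 1: 24 dB above -20 dBV, reduced 12:1 to 2 dB above → -18 dBV.
Stage 2: below threshold (-18 ≤ 5); passes unchanged; make-up brings it to -16 dBV.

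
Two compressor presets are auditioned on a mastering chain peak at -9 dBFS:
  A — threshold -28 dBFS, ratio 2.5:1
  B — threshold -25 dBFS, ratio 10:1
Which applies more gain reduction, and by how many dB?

A: GR = 19 − 19/2.5 = 11.4 dB.
B: GR = 16 − 16/10 = 14.4 dB.
B reduces 3 dB more.

B, by 3 dB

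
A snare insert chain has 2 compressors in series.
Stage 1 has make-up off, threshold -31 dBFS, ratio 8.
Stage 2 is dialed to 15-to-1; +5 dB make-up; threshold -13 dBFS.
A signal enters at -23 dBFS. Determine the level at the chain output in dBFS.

-25 dBFS

Stage 1: 8 dB above -31 dBFS, reduced 8:1 to 1 dB above → -30 dBFS.
Stage 2: -30 dBFS ≤ -13 dBFS, so stage 2 doesn't engage; make-up brings it to -25 dBFS.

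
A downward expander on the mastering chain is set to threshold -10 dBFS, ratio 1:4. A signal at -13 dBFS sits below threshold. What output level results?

Undershoot = (-10) − (-13) = 3 dB.
At 1:4, that expands to 12 dB under threshold.
Output = -10 − 12 = -22 dBFS.

-22 dBFS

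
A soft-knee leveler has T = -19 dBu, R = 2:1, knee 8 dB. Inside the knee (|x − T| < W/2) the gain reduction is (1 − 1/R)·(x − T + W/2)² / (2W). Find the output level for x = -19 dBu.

-19.5 dBu

x − T + W/2 = -19 − (-19) + 4 = 4.
GR = (1 − 1/2) × 4² / 16 = 0.5 × 16 / 16 = 0.5 dB.
Output = -19 − 0.5 = -19.5 dBu.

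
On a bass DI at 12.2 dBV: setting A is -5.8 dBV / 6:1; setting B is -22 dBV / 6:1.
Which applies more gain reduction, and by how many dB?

B, by 13.5 dB

A: GR = 18 − 18/6 = 15 dB.
B: GR = 34.2 − 34.2/6 = 28.5 dB.
B applies 13.5 dB more gain reduction.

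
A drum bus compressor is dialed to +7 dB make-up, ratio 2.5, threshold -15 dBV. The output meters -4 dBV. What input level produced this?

Remove make-up: -4 − 7 = -11 dBV.
That's 4 dB above the -15 dBV threshold.
Undo the ratio: input overshoot = 4 × 2.5 = 10 dB, giving input = -5 dBV.

-5 dBV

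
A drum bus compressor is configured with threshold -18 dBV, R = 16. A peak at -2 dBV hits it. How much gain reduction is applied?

Overshoot = -2 − (-18) = 16 dB.
After 16:1 compression the overshoot becomes 16/16 = 1 dB.
So the signal is attenuated by 16 − 1 = 15 dB.

15 dB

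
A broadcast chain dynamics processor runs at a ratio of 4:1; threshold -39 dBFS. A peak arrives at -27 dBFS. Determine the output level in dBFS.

Overshoot: -27 − (-39) = 12 dB.
4:1 compression reduces that to 12/4 = 3 dB over.
Output = -39 + 3 = -36 dBFS.

-36 dBFS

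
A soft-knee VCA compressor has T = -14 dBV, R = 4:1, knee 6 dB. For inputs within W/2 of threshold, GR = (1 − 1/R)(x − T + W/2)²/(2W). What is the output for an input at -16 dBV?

x − T + W/2 = -16 − (-14) + 3 = 1.
GR = (1 − 1/4) × 1² / 12 = 0.75 × 1 / 12 = 0.0625 dB.
Output = -16 − 0.0625 = -16.0625 dBV.

-16.0625 dBV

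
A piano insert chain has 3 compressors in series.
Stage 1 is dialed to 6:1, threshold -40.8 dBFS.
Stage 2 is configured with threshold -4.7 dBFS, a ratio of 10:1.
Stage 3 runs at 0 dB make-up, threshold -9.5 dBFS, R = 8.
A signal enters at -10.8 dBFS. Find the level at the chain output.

Stage 1: 30 dB above -40.8 dBFS, reduced 6:1 to 5 dB above → -35.8 dBFS.
Stage 2: -35.8 dBFS is at or below the -4.7 dBFS threshold — no compression; output -35.8 dBFS.
Stage 3: -35.8 dBFS is at or below the -9.5 dBFS threshold — no compression; output -35.8 dBFS.

-35.8 dBFS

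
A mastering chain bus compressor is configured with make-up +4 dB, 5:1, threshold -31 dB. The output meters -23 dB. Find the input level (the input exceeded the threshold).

-11 dB

Before make-up, the level was -23 − 4 = -27 dB.
Post-compression overshoot = -27 − (-31) = 4 dB.
Before 5:1 compression the overshoot was 4 × 5 = 20 dB, so input = -31 + 20 = -11 dB.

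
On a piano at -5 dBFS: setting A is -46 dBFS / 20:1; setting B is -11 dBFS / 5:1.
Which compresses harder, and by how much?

A, by 34.15 dB

A: overshoot 41 dB → output overshoot 2.05 dB → GR 38.95 dB.
B: overshoot 6 dB → output overshoot 1.2 dB → GR 4.8 dB.
A applies 34.15 dB more gain reduction.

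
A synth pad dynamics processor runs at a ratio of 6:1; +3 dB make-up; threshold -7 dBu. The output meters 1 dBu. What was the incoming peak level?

Remove make-up: 1 − 3 = -2 dBu.
That's 5 dB above the -7 dBu threshold.
Input overshoot = R × output overshoot = 30 dB → input = -7 + 30 = 23 dBu.

23 dBu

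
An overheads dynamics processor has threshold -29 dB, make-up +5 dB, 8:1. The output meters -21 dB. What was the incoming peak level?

Before make-up, the level was -21 − 5 = -26 dB.
The compressed level sits -26 − (-29) = 3 dB over threshold.
Before 8:1 compression the overshoot was 3 × 8 = 24 dB, so input = -29 + 24 = -5 dB.

-5 dB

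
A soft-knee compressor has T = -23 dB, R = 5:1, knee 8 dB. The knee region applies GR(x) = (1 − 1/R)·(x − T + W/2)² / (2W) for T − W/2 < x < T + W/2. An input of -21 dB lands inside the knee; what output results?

x − T + W/2 = -21 − (-23) + 4 = 6.
GR = (1 − 1/5) × 6² / 16 = 0.8 × 36 / 16 = 1.8 dB.
Output = -21 − 1.8 = -22.8 dB.

-22.8 dB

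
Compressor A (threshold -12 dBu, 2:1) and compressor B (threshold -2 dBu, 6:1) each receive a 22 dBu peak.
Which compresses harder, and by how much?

B, by 3 dB

A: 34 dB over, compressed to 17 dB over, so 17 dB of GR.
B: 24 dB over, compressed to 4 dB over, so 20 dB of GR.
B applies 3 dB more gain reduction.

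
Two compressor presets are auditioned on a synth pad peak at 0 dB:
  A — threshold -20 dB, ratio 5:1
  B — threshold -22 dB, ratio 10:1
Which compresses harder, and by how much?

B, by 3.8 dB

A: GR = 20 − 20/5 = 16 dB.
B: GR = 22 − 22/10 = 19.8 dB.
B reduces 3.8 dB more.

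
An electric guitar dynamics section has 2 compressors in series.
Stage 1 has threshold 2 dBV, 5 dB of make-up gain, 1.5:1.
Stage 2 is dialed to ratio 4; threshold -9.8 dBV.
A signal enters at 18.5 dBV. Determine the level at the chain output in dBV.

Stage 1: 18.5 dBV is 16.5 dB over 2 dBV; at 1.5:1 that becomes 11 dB over, giving 13 dBV; +5 dB make-up → 18 dBV.
Stage 2: overshoot 27.8 dB → 27.8/4 = 6.95 dB → -2.85 dBV.

-2.85 dBV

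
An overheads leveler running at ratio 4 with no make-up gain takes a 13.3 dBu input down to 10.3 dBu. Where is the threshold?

Gain reduction = 13.3 − 10.3 = 3 dB; output overshoot = GR / (R − 1) = 3 / 3 = 1 dB.
Threshold = output − output overshoot = 10.3 − 1 = 9.3 dBu.

9.3 dBu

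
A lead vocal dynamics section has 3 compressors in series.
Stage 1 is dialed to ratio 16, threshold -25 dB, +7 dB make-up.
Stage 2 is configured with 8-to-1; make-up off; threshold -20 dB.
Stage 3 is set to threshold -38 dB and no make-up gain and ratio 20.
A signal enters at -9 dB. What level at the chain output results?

Stage 1: 16 dB above -25 dB, reduced 16:1 to 1 dB above → -24 dB; +7 dB make-up → -17 dB.
Stage 2: 3 dB above -20 dB, reduced 8:1 to 0.375 dB above → -19.625 dB.
Stage 3: -19.625 dB is 18.375 dB over -38 dB; at 20:1 that becomes 0.91875 dB over, giving -37.08125 dB.

-37.08125 dB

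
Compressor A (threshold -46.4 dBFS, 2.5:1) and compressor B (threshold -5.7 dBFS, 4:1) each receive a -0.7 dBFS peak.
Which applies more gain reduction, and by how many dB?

A: GR = 45.7 − 45.7/2.5 = 27.42 dB.
B: GR = 5 − 5/4 = 3.75 dB.
Difference: 23.67 dB in favour of A.

A, by 23.67 dB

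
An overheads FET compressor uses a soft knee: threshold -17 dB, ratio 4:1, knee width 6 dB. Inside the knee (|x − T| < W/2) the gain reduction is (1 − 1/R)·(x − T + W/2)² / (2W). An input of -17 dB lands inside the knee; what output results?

-17.5625 dB

x − T + W/2 = -17 − (-17) + 3 = 3.
GR = (1 − 1/4) × 3² / 12 = 0.75 × 9 / 12 = 0.5625 dB.
Output = -17 − 0.5625 = -17.5625 dB.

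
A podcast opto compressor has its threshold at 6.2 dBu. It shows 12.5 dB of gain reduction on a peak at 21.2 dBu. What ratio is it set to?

6:1

Input overshoot = 21.2 − 6.2 = 15 dB.
Output overshoot = 15 − 12.5 = 2.5 dB.
Ratio = input overshoot / output overshoot = 15 / 2.5 = 6.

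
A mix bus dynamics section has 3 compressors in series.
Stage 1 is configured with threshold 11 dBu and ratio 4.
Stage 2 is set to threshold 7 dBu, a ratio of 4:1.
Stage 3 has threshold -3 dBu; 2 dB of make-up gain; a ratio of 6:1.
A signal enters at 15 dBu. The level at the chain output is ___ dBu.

Stage 1: 4 dB above 11 dBu, reduced 4:1 to 1 dB above → 12 dBu.
Stage 2: 5 dB above 7 dBu, reduced 4:1 to 1.25 dB above → 8.25 dBu.
Stage 3: overshoot 11.25 dB → 11.25/6 = 1.875 dB → -1.125 dBu; +2 dB make-up → 0.875 dBu.

0.875 dBu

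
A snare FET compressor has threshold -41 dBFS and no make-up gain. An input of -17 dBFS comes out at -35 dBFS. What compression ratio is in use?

Input overshoot = -17 − (-41) = 24 dB; output overshoot = -35 − (-41) = 6 dB.
Ratio = 24 / 6 = 4.

4:1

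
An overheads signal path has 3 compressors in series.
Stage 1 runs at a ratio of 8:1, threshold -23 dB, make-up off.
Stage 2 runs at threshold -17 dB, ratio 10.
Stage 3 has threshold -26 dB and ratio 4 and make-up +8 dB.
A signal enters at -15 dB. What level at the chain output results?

-17 dB

Stage 1: overshoot 8 dB → 8/8 = 1 dB → -22 dB.
Stage 2: -22 dB is at or below the -17 dB threshold — no compression; output -22 dB.
Stage 3: overshoot 4 dB → 4/4 = 1 dB → -25 dB; +8 dB make-up → -17 dB.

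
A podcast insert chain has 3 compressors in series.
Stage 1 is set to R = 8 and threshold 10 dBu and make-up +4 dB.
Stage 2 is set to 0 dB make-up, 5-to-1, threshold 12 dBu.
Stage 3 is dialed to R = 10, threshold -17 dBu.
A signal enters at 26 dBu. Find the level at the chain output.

Stage 1: 16 dB above 10 dBu, reduced 8:1 to 2 dB above → 12 dBu; +4 dB make-up → 16 dBu.
Stage 2: 16 dBu is 4 dB over 12 dBu; at 5:1 that becomes 0.8 dB over, giving 12.8 dBu.
Stage 3: 12.8 dBu is 29.8 dB over -17 dBu; at 10:1 that becomes 2.98 dB over, giving -14.02 dBu.

-14.02 dBu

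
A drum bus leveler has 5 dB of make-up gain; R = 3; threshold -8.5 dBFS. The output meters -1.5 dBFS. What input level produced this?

-2.5 dBFS

Remove make-up: -1.5 − 5 = -6.5 dBFS.
Post-compression overshoot = -6.5 − (-8.5) = 2 dB.
Before 3:1 compression the overshoot was 2 × 3 = 6 dB, so input = -8.5 + 6 = -2.5 dBFS.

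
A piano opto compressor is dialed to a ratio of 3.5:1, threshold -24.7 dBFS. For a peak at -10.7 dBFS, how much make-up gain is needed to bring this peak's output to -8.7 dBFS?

12 dB

Without make-up, output = threshold + overshoot/3.5 = -24.7 + 4 = -20.7 dBFS.
Gap to target: 12 dB.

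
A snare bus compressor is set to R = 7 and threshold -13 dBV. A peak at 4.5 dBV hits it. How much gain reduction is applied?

Overshoot = 4.5 − (-13) = 17.5 dB.
A 7:1 ratio leaves 2.5 dB of that excess.
So the signal is attenuated by 17.5 − 2.5 = 15 dB.

15 dB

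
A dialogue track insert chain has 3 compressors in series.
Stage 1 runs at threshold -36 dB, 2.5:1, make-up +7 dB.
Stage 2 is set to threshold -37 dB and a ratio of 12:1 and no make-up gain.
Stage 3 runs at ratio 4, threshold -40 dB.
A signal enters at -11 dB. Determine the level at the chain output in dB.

-38.875 dB

Stage 1: -11 dB is 25 dB over -36 dB; at 2.5:1 that becomes 10 dB over, giving -26 dB; +7 dB make-up → -19 dB.
Stage 2: 18 dB above -37 dB, reduced 12:1 to 1.5 dB above → -35.5 dB.
Stage 3: -35.5 dB is 4.5 dB over -40 dB; at 4:1 that becomes 1.125 dB over, giving -38.875 dB.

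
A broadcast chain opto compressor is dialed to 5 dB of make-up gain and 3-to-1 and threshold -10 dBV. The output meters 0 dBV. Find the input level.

Remove make-up: 0 − 5 = -5 dBV.
Post-compression overshoot = -5 − (-10) = 5 dB.
Undo the ratio: input overshoot = 5 × 3 = 15 dB, giving input = 5 dBV.

5 dBV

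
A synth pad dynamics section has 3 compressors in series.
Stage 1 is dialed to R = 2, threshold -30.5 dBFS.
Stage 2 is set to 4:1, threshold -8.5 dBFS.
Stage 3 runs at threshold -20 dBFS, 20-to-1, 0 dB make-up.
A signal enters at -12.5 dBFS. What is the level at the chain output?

Stage 1: overshoot 18 dB → 18/2 = 9 dB → -21.5 dBFS.
Stage 2: -21.5 dBFS is at or below the -8.5 dBFS threshold — no compression; output -21.5 dBFS.
Stage 3: below threshold (-21.5 ≤ -20); passes unchanged; output -21.5 dBFS.

-21.5 dBFS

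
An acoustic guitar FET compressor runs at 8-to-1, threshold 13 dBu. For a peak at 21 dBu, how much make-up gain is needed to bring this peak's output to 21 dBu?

7 dB

Without make-up, output = threshold + overshoot/8 = 13 + 1 = 14 dBu.
Gap to target: 7 dB.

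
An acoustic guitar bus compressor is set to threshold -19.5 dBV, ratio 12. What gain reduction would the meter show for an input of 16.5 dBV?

The signal is 36 dB above threshold.
At 12:1, output sits 36/12 = 3 dB above threshold.
So the signal is attenuated by 36 − 3 = 33 dB.

33 dB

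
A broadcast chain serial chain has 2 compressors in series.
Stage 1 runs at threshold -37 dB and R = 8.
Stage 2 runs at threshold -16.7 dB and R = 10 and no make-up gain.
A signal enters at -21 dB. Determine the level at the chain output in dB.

Stage 1: 16 dB above -37 dB, reduced 8:1 to 2 dB above → -35 dB.
Stage 2: -35 dB ≤ -16.7 dB, so stage 2 doesn't engage; output -35 dB.

-35 dB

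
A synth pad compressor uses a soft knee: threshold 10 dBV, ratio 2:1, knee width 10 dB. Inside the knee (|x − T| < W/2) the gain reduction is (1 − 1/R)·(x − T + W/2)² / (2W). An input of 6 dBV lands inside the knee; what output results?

5.975 dBV

x − T + W/2 = 6 − 10 + 5 = 1.
GR = (1 − 1/2) × 1² / 20 = 0.5 × 1 / 20 = 0.025 dB.
Output = 6 − 0.025 = 5.975 dBV.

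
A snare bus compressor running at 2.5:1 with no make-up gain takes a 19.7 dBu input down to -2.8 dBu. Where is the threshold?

Gain reduction = 19.7 − (-2.8) = 22.5 dB; output overshoot = GR / (R − 1) = 22.5 / 1.5 = 15 dB.
Threshold = output − output overshoot = -2.8 − 15 = -17.8 dBu.

-17.8 dBu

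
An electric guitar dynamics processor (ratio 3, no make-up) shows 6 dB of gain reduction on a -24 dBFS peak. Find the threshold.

Gain reduction = -24 − (-30) = 6 dB; output overshoot = GR / (R − 1) = 6 / 2 = 3 dB.
Threshold = output − output overshoot = -30 − 3 = -33 dBFS.

-33 dBFS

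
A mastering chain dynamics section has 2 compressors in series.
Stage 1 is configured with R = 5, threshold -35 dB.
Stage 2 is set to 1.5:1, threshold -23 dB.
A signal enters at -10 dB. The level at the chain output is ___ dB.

Stage 1: -10 dB is 25 dB over -35 dB; at 5:1 that becomes 5 dB over, giving -30 dB.
Stage 2: -30 dB ≤ -23 dB, so stage 2 doesn't engage; output -30 dB.

-30 dB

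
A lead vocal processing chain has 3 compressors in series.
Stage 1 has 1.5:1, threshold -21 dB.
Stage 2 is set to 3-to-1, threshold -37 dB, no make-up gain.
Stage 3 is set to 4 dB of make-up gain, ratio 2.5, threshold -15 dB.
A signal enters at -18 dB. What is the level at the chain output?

Stage 1: 3 dB above -21 dB, reduced 1.5:1 to 2 dB above → -19 dB.
Stage 2: overshoot 18 dB → 18/3 = 6 dB → -31 dB.
Stage 3: -31 dB ≤ -15 dB, so stage 3 doesn't engage; make-up brings it to -27 dB.

-27 dB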